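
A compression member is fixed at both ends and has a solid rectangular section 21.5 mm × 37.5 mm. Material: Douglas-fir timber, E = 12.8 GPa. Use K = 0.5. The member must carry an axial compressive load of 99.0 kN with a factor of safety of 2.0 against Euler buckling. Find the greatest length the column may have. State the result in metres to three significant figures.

Buckling occurs about the weak axis: I_min = h·b³/12 with b = 21.5 mm (the shorter side).
I_min = 37.5×21.5³/12 = 3.106×10^4 mm⁴
I = 3.106×10^-8 m⁴
Required critical load P_cr = n·P = 2.0 × 99.0 = 198.0 kN = 1.980×10^5 N
From P_cr = π²EI/(K·L)²:  L = (1/K)·√(π²EI/P_cr) = (1/0.5)·√(π²×1.28×10^10×3.106×10^-8/1.980×10^5)
L = 0.282 m

L_max ≈ 0.282 m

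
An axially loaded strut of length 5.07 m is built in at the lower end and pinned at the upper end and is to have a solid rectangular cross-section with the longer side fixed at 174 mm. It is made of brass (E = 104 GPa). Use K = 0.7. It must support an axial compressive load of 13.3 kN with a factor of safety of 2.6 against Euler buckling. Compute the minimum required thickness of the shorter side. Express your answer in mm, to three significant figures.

b ≈ 30.8 mm

Required P_cr = n·P = 2.6 × 13.3 = 34.58 kN
L_e = K·L = 0.7 × 5.07 = 3.549 m
Required I = P_cr·L_e²/(π²E) = 3.458×10^4 × 3.549² / (π² × 1.04×10^11) = 4.243×10^-7 m⁴
I_req = 4.243×10^5 mm⁴
Rectangle, weak axis: I_min = h·b³/12 with h = 174 mm fixed  ⇒  b = (12I/h)^(1/3) = 30.8 mm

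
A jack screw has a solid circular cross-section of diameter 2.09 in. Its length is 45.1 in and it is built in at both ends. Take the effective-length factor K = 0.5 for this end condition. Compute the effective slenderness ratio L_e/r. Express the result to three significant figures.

λ ≈ 43.2

For a solid circle r = d/4 = 2.09/4 = 0.5225 in
L_e = K·L = 0.5 × 45.1 = 22.55 in
λ = L_e / r_min = 22.550 / 0.5225 = 43.2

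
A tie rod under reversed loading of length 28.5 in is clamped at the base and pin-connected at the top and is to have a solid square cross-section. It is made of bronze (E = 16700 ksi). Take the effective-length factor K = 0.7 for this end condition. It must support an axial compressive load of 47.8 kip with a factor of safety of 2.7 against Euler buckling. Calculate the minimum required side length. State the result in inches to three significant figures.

Required P_cr = n·P = 2.7 × 47.8 = 129.1 kip
L_e = K·L = 0.7 × 28.5 = 19.95 in
Required I = P_cr·L_e²/(π²E) = 1.291×10^5 × 19.95² / (π² × 1.67×10^7) = 0.3116 in⁴
Solid square: I = a⁴/12  ⇒  a = (12I)^(1/4) = (12×0.3116)^(1/4) = 1.39 in

a ≈ 1.39 in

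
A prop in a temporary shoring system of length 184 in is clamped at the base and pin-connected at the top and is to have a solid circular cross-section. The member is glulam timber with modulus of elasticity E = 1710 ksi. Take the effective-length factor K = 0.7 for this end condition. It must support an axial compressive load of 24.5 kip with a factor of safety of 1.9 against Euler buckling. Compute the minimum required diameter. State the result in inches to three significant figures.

Required P_cr = n·P = 1.9 × 24.5 = 46.55 kip
L_e = K·L = 0.7 × 184 = 128.8 in
Required I = P_cr·L_e²/(π²E) = 4.655×10^4 × 128.8² / (π² × 1.71×10^6) = 45.76 in⁴
Solid circle: I = πd⁴/64  ⇒  d = (64I/π)^(1/4) = (64×45.76/π)^(1/4) = 5.53 in

d ≈ 5.53 in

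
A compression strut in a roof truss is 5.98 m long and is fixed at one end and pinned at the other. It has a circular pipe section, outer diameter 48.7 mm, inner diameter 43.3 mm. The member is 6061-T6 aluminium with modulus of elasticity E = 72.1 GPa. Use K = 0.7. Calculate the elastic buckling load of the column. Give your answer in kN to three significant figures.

d_o = 48.7 mm, d_i = 43.3 mm
I = π(d_o⁴ − d_i⁴)/64 = π(48.7⁴ − 43.30⁴)/64 = 1.036×10^5 mm⁴
I = 1.036×10^5 mm⁴ = 1.036×10^-7 m⁴
Effective length L_e = K·L = 0.7 × 5.98 = 4.186 m
P_cr = π²EI / L_e² = π² × 72.1×10⁹ × 1.036×10^-7 / 4.186² = 4.206×10^3 N

P_cr ≈ 4.21 kN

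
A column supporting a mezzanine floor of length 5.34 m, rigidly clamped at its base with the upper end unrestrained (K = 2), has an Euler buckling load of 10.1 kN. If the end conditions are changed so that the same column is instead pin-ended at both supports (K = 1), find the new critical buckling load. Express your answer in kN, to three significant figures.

P_cr ≈ 40.4 kN

P_cr ∝ 1/K², so P_cr,new = P_cr,old × (K_old/K_new)² = 10.1 × (2/1)²
= 10.1 × 4.000 = 40.4 kN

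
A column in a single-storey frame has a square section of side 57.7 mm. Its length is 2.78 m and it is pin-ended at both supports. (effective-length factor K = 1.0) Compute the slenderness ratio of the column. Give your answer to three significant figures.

λ ≈ 167

For a square r = a/√12 = 57.7/√12 = 16.66 mm
L_e = K·L = 1 × 2.78 m = 2.780 m = 2780.0 mm
λ = L_e / r_min = 2780.0 / 16.66 = 167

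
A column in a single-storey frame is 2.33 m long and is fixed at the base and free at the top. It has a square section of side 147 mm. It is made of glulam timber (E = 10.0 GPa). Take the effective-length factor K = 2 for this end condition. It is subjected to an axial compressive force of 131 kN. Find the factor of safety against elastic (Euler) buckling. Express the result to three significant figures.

n ≈ 1.35

I = a⁴/12 = 147⁴/12 = 3.891×10^7 mm⁴
I = 3.891×10^7 mm⁴ = 3.891×10^-5 m⁴
Effective length L_e = K·L = 2 × 2.33 = 4.660 m
P_cr = π²EI / L_e² = π² × 10.0×10⁹ × 3.891×10^-5 / 4.660² = 1.769×10^5 N
Factor of safety n = P_cr / P = 176.85 / 131 = 1.35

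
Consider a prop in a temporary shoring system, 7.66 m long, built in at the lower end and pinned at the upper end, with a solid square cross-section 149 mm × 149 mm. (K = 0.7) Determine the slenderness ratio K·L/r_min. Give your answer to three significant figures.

For a square r = a/√12 = 149/√12 = 43.01 mm
L_e = K·L = 0.7 × 7.66 m = 5.362 m = 5362.0 mm
λ = L_e / r_min = 5362.0 / 43.01 = 125

λ ≈ 125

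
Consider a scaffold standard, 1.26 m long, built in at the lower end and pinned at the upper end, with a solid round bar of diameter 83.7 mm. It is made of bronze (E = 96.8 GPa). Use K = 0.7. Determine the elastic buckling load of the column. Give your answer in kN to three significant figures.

P_cr ≈ 2960 kN

I = πd⁴/64 = π×83.7⁴/64 = 2.409×10^6 mm⁴
I = 2.409×10^6 mm⁴ = 2.409×10^-6 m⁴
Effective length L_e = K·L = 0.7 × 1.26 = 0.8820 m
P_cr = π²EI / L_e² = π² × 96.8×10⁹ × 2.409×10^-6 / 0.8820² = 2.959×10^6 N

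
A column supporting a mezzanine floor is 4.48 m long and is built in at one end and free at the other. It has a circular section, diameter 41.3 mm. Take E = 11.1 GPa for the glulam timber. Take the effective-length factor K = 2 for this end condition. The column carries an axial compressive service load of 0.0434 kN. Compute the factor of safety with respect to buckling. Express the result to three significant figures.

I = πd⁴/64 = π×41.3⁴/64 = 1.428×10^5 mm⁴
I = 1.428×10^5 mm⁴ = 1.428×10^-7 m⁴
Effective length L_e = K·L = 2 × 4.48 = 8.960 m
P_cr = π²EI / L_e² = π² × 11.1×10⁹ × 1.428×10^-7 / 8.960² = 194.9 N
Factor of safety n = P_cr / P = 0.19488 / 0.0434 = 4.49

n ≈ 4.49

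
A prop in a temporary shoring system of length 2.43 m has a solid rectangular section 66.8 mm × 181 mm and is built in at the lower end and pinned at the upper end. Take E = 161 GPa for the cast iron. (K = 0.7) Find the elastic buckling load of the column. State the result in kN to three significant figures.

P_cr ≈ 2470 kN

Buckling occurs about the weak axis: I_min = h·b³/12 with b = 66.8 mm (the shorter side).
I_min = 181×66.8³/12 = 4.496×10^6 mm⁴
I = 4.496×10^6 mm⁴ = 4.496×10^-6 m⁴
Effective length L_e = K·L = 0.7 × 2.43 = 1.701 m
P_cr = π²EI / L_e² = π² × 161×10⁹ × 4.496×10^-6 / 1.701² = 2.469×10^6 N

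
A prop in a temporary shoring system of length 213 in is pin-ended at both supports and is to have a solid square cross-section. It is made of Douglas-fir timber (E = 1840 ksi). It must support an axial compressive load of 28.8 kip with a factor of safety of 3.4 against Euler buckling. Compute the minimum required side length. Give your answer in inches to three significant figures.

Required P_cr = n·P = 3.4 × 28.8 = 97.92 kip
L_e = K·L = 1 × 213 = 213.0 in
Required I = P_cr·L_e²/(π²E) = 9.792×10^4 × 213.0² / (π² × 1.84×10^6) = 244.6 in⁴
Solid square: I = a⁴/12  ⇒  a = (12I)^(1/4) = (12×244.6)^(1/4) = 7.36 in

a ≈ 7.36 in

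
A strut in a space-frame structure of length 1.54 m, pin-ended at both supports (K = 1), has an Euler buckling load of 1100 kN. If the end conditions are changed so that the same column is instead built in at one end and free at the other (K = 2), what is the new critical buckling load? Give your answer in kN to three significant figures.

P_cr ∝ 1/K², so P_cr,new = P_cr,old × (K_old/K_new)² = 1100 × (1/2)²
= 1100 × 0.2500 = 275 kN

P_cr ≈ 275 kN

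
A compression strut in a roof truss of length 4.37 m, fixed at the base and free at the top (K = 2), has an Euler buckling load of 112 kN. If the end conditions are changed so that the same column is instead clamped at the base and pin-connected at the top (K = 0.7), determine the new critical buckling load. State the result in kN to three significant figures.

P_cr ∝ 1/K², so P_cr,new = P_cr,old × (K_old/K_new)² = 112 × (2/0.7)²
= 112 × 8.163 = 914 kN

P_cr ≈ 914 kN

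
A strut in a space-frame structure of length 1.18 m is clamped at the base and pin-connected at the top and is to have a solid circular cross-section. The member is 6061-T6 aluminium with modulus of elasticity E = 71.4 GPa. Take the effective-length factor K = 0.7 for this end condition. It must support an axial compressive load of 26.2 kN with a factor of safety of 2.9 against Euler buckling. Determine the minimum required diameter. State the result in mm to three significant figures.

d ≈ 35.0 mm

Required P_cr = n·P = 2.9 × 26.2 = 75.98 kN
L_e = K·L = 0.7 × 1.18 = 0.8260 m
Required I = P_cr·L_e²/(π²E) = 7.598×10^4 × 0.8260² / (π² × 7.14×10^10) = 7.356×10^-8 m⁴
I_req = 7.356×10^4 mm⁴
Solid circle: I = πd⁴/64  ⇒  d = (64I/π)^(1/4) = (64×7.356×10^4/π)^(1/4) = 35.0 mm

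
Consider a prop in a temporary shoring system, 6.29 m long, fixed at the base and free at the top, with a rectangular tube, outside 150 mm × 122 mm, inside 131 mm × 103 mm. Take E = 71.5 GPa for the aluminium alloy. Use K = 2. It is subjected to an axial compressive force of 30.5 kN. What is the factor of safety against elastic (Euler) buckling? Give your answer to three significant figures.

n ≈ 1.57

Weak-axis I_min = (h_o·b_o³ − h_i·b_i³)/12 with b_o = 122, b_i = 103.0 mm (shorter outer/inner sides).
I_min = (150×122³ − 131.0×103.0³)/12 = 1.077×10^7 mm⁴
I = 1.077×10^7 mm⁴ = 1.077×10^-5 m⁴
Effective length L_e = K·L = 2 × 6.29 = 12.58 m
P_cr = π²EI / L_e² = π² × 71.5×10⁹ × 1.077×10^-5 / 12.58² = 4.802×10^4 N
Factor of safety n = P_cr / P = 48.020 / 30.5 = 1.57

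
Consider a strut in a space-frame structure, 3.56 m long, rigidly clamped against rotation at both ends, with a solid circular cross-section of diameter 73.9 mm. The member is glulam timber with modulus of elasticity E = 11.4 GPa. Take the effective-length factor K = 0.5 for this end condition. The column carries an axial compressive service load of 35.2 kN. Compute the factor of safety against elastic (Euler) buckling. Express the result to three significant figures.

n ≈ 1.48

I = πd⁴/64 = π×73.9⁴/64 = 1.464×10^6 mm⁴
I = 1.464×10^6 mm⁴ = 1.464×10^-6 m⁴
Effective length L_e = K·L = 0.5 × 3.56 = 1.780 m
P_cr = π²EI / L_e² = π² × 11.4×10⁹ × 1.464×10^-6 / 1.780² = 5.199×10^4 N
Factor of safety n = P_cr / P = 51.989 / 35.2 = 1.48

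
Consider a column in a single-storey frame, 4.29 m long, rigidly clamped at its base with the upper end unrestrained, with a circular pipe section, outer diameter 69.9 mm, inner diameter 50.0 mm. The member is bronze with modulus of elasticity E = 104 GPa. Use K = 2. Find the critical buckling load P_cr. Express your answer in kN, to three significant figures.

P_cr ≈ 12.1 kN

d_o = 69.9 mm, d_i = 50.0 mm
I = π(d_o⁴ − d_i⁴)/64 = π(69.9⁴ − 50.00⁴)/64 = 8.651×10^5 mm⁴
I = 8.651×10^5 mm⁴ = 8.651×10^-7 m⁴
Effective length L_e = K·L = 2 × 4.29 = 8.580 m
P_cr = π²EI / L_e² = π² × 104×10⁹ × 8.651×10^-7 / 8.580² = 1.206×10^4 N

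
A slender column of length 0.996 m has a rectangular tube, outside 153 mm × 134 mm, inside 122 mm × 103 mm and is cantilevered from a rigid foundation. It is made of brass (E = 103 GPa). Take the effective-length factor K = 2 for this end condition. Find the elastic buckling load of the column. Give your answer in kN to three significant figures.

P_cr ≈ 5010 kN

Weak-axis I_min = (h_o·b_o³ − h_i·b_i³)/12 with b_o = 134, b_i = 103.0 mm (shorter outer/inner sides).
I_min = (153×134³ − 122.0×103.0³)/12 = 1.957×10^7 mm⁴
I = 1.957×10^7 mm⁴ = 1.957×10^-5 m⁴
Effective length L_e = K·L = 2 × 0.996 = 1.992 m
P_cr = π²EI / L_e² = π² × 103×10⁹ × 1.957×10^-5 / 1.992² = 5.013×10^6 N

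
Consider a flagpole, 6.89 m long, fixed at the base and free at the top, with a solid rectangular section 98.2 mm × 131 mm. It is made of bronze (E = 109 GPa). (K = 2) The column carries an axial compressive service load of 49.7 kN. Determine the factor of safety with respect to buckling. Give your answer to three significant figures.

Buckling occurs about the weak axis: I_min = h·b³/12 with b = 98.2 mm (the shorter side).
I_min = 131×98.2³/12 = 1.034×10^7 mm⁴
I = 1.034×10^7 mm⁴ = 1.034×10^-5 m⁴
Effective length L_e = K·L = 2 × 6.89 = 13.78 m
P_cr = π²EI / L_e² = π² × 109×10⁹ × 1.034×10^-5 / 13.78² = 5.857×10^4 N
Factor of safety n = P_cr / P = 58.567 / 49.7 = 1.18

n ≈ 1.18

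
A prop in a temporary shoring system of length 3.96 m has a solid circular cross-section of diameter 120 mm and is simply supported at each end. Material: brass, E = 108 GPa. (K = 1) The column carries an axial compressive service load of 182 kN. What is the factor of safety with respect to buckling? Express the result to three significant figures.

n ≈ 3.80

I = πd⁴/64 = π×120⁴/64 = 1.018×10^7 mm⁴
I = 1.018×10^7 mm⁴ = 1.018×10^-5 m⁴
Effective length L_e = K·L = 1 × 3.96 = 3.960 m
P_cr = π²EI / L_e² = π² × 108×10⁹ × 1.018×10^-5 / 3.960² = 6.919×10^5 N
Factor of safety n = P_cr / P = 691.88 / 182 = 3.80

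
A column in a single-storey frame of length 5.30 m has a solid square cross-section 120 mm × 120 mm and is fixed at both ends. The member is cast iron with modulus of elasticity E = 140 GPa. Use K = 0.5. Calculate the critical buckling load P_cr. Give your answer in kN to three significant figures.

P_cr ≈ 3400 kN

I = a⁴/12 = 120⁴/12 = 1.728×10^7 mm⁴
I = 1.728×10^7 mm⁴ = 1.728×10^-5 m⁴
Effective length L_e = K·L = 0.5 × 5.30 = 2.650 m
P_cr = π²EI / L_e² = π² × 140×10⁹ × 1.728×10^-5 / 2.650² = 3.400×10^6 N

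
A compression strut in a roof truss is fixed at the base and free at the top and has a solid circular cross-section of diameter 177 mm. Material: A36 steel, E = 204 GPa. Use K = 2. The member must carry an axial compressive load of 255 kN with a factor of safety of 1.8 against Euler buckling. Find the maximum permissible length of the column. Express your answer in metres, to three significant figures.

L_max ≈ 7.27 m

I = πd⁴/64 = π×177⁴/64 = 4.818×10^7 mm⁴
I = 4.818×10^-5 m⁴
Required critical load P_cr = n·P = 1.8 × 255 = 459.0 kN = 4.590×10^5 N
From P_cr = π²EI/(K·L)²:  L = (1/K)·√(π²EI/P_cr) = (1/2)·√(π²×2.04×10^11×4.818×10^-5/4.590×10^5)
L = 7.27 m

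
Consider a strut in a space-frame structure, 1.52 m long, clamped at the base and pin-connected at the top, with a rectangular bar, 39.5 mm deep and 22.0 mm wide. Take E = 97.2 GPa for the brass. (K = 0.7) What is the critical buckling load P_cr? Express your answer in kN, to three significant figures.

P_cr ≈ 29.7 kN

Buckling occurs about the weak axis: I_min = h·b³/12 with b = 22.0 mm (the shorter side).
I_min = 39.5×22.0³/12 = 3.505×10^4 mm⁴
I = 3.505×10^4 mm⁴ = 3.505×10^-8 m⁴
Effective length L_e = K·L = 0.7 × 1.52 = 1.064 m
P_cr = π²EI / L_e² = π² × 97.2×10⁹ × 3.505×10^-8 / 1.064² = 2.970×10^4 N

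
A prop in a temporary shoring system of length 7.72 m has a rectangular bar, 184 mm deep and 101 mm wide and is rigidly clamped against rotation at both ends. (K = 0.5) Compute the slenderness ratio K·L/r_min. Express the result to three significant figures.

For a rectangle r_min = b/√12 = 101/√12 = 29.16 mm
L_e = K·L = 0.5 × 7.72 m = 3.860 m = 3860.0 mm
λ = L_e / r_min = 3860.0 / 29.16 = 132

λ ≈ 132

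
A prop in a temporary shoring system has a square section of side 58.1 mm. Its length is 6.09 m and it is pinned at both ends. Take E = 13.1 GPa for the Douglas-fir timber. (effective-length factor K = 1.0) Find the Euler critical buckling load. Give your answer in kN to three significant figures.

I = a⁴/12 = 58.1⁴/12 = 9.496×10^5 mm⁴
I = 9.496×10^5 mm⁴ = 9.496×10^-7 m⁴
Effective length L_e = K·L = 1 × 6.09 = 6.090 m
P_cr = π²EI / L_e² = π² × 13.1×10⁹ × 9.496×10^-7 / 6.090² = 3.310×10^3 N

P_cr ≈ 3.31 kN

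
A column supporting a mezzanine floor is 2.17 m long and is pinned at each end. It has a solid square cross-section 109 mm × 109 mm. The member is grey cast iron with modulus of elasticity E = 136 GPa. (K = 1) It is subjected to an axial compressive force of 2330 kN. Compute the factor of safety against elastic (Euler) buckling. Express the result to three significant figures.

n ≈ 1.44

I = a⁴/12 = 109⁴/12 = 1.176×10^7 mm⁴
I = 1.176×10^7 mm⁴ = 1.176×10^-5 m⁴
Effective length L_e = K·L = 1 × 2.17 = 2.170 m
P_cr = π²EI / L_e² = π² × 136×10⁹ × 1.176×10^-5 / 2.170² = 3.353×10^6 N
Factor of safety n = P_cr / P = 3353.1 / 2330 = 1.44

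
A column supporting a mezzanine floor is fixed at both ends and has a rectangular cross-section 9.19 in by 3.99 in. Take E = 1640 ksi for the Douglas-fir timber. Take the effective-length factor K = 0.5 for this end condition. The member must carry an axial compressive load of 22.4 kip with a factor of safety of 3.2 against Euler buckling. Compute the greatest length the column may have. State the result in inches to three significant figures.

L_max ≈ 210 in

Buckling occurs about the weak axis: I_min = h·b³/12 with b = 3.99 in (the shorter side).
I_min = 9.19×3.99³/12 = 48.65 in⁴
Required critical load P_cr = n·P = 3.2 × 22.4 = 71.68 kip = 7.168×10^4 lb
From P_cr = π²EI/(K·L)²:  L = (1/K)·√(π²EI/P_cr) = (1/0.5)·√(π²×1.64×10^6×48.65/7.168×10^4)
L = 210 in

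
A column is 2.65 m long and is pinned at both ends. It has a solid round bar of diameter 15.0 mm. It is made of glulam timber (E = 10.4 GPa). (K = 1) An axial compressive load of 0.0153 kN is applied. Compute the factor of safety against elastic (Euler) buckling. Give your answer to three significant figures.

n ≈ 2.37

I = πd⁴/64 = π×15.0⁴/64 = 2.485×10^3 mm⁴
I = 2.485×10^3 mm⁴ = 2.485×10^-9 m⁴
Effective length L_e = K·L = 1 × 2.65 = 2.650 m
P_cr = π²EI / L_e² = π² × 10.4×10⁹ × 2.485×10^-9 / 2.650² = 36.32 N
Factor of safety n = P_cr / P = 0.036323 / 0.0153 = 2.37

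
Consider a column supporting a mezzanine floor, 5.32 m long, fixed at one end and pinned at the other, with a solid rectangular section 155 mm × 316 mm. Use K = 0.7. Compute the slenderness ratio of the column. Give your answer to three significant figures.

λ ≈ 83.2

Buckling occurs about the weak axis: I_min = h·b³/12 with b = 155 mm (the shorter side).
I_min = 316×155³/12 = 9.806×10^7 mm⁴
A = 4.898×10^4 mm²;  r_min = √(I/A) = √(9.806×10^7/4.898×10^4) = 44.74 mm
L_e = K·L = 0.7 × 5.32 m = 3.724 m = 3724.0 mm
λ = L_e / r_min = 3724.0 / 44.74 = 83.2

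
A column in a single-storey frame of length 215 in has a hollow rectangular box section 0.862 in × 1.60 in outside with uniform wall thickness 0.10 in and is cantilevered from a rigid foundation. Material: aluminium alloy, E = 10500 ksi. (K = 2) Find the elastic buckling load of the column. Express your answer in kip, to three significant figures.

P_cr ≈ 0.0289 kip

Inner dimensions: h_i = 1.60 − 2×0.10 = 1.400 in, b_i = 0.862 − 2×0.10 = 0.6620 in
Weak-axis I_min = (h_o·b_o³ − h_i·b_i³)/12 with b_o = 0.862, b_i = 0.6620 in (shorter outer/inner sides).
I_min = (1.60×0.862³ − 1.400×0.6620³)/12 = 5.155×10^-2 in⁴
Effective length L_e = K·L = 2 × 215 = 430.0 in
P_cr = π²EI / L_e² = π² × 10500×10³ × 5.155×10^-2 / 430.0² = 28.89 lb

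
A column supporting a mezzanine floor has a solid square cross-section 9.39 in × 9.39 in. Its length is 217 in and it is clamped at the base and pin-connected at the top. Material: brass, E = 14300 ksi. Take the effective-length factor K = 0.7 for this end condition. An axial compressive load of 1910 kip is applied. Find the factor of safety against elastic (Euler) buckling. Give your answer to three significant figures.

n ≈ 2.07

I = a⁴/12 = 9.39⁴/12 = 647.9 in⁴
Effective length L_e = K·L = 0.7 × 217 = 151.9 in
P_cr = π²EI / L_e² = π² × 14300×10³ × 647.9 / 151.9² = 3.963×10^6 lb
Factor of safety n = P_cr / P = 3962.8 / 1910 = 2.07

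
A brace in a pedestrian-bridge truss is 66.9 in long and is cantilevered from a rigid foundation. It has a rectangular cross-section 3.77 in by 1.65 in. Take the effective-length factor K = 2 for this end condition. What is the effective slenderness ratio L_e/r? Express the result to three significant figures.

λ ≈ 281

For a rectangle r_min = b/√12 = 1.65/√12 = 0.4763 in
L_e = K·L = 2 × 66.9 = 133.8 in
λ = L_e / r_min = 133.80 / 0.4763 = 281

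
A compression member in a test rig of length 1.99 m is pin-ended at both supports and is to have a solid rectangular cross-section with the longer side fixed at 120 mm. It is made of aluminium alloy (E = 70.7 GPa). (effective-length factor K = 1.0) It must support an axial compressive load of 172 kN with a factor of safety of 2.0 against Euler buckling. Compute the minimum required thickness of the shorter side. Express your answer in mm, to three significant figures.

Required P_cr = n·P = 2.0 × 172 = 344.0 kN
L_e = K·L = 1 × 1.99 = 1.990 m
Required I = P_cr·L_e²/(π²E) = 3.440×10^5 × 1.990² / (π² × 7.07×10^10) = 1.952×10^-6 m⁴
I_req = 1.952×10^6 mm⁴
Rectangle, weak axis: I_min = h·b³/12 with h = 120 mm fixed  ⇒  b = (12I/h)^(1/3) = 58.0 mm

b ≈ 58.0 mm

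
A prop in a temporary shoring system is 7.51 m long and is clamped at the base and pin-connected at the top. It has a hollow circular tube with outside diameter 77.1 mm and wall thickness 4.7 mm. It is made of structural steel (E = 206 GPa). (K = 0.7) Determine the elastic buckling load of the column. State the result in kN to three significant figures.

P_cr ≈ 51.7 kN

Inner diameter d_i = 77.1 − 2×4.7 = 67.70 mm
I = π(d_o⁴ − d_i⁴)/64 = π(77.1⁴ − 67.70⁴)/64 = 7.034×10^5 mm⁴
I = 7.034×10^5 mm⁴ = 7.034×10^-7 m⁴
Effective length L_e = K·L = 0.7 × 7.51 = 5.257 m
P_cr = π²EI / L_e² = π² × 206×10⁹ × 7.034×10^-7 / 5.257² = 5.175×10^4 N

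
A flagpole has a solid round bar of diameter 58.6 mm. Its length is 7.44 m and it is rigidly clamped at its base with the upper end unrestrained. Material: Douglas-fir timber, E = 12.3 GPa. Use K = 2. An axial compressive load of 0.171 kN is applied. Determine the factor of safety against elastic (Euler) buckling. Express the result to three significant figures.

I = πd⁴/64 = π×58.6⁴/64 = 5.788×10^5 mm⁴
I = 5.788×10^5 mm⁴ = 5.788×10^-7 m⁴
Effective length L_e = K·L = 2 × 7.44 = 14.88 m
P_cr = π²EI / L_e² = π² × 12.3×10⁹ × 5.788×10^-7 / 14.88² = 317.4 N
Factor of safety n = P_cr / P = 0.31737 / 0.171 = 1.86

n ≈ 1.86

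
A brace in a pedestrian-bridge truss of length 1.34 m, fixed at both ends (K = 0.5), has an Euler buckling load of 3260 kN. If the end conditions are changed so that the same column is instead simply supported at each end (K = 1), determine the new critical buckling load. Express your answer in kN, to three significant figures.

P_cr ≈ 815 kN

P_cr ∝ 1/K², so P_cr,new = P_cr,old × (K_old/K_new)² = 3260 × (0.5/1)²
= 3260 × 0.2500 = 815 kN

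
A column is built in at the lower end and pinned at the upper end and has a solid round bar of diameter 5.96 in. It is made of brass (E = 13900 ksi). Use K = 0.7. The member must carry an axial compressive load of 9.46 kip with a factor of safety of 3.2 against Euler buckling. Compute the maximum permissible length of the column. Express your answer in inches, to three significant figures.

L_max ≈ 757 in

I = πd⁴/64 = π×5.96⁴/64 = 61.94 in⁴
Required critical load P_cr = n·P = 3.2 × 9.46 = 30.27 kip = 3.027×10^4 lb
From P_cr = π²EI/(K·L)²:  L = (1/K)·√(π²EI/P_cr) = (1/0.7)·√(π²×1.39×10^7×61.94/3.027×10^4)
L = 757 in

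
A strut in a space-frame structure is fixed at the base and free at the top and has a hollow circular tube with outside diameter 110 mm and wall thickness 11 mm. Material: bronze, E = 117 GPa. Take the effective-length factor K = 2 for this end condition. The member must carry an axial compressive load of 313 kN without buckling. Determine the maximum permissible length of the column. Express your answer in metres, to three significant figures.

Inner diameter d_i = 110 − 2×11 = 88.00 mm
I = π(d_o⁴ − d_i⁴)/64 = π(110⁴ − 88.00⁴)/64 = 4.243×10^6 mm⁴
I = 4.243×10^-6 m⁴
At the buckling limit P_cr = P = 3.130×10^5 N
From P_cr = π²EI/(K·L)²:  L = (1/K)·√(π²EI/P_cr) = (1/2)·√(π²×1.17×10^11×4.243×10^-6/3.130×10^5)
L = 1.98 m

L_max ≈ 1.98 m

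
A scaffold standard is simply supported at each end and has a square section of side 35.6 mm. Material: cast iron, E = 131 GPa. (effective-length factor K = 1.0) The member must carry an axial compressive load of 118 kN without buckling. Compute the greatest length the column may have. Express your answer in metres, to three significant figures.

I = a⁴/12 = 35.6⁴/12 = 1.339×10^5 mm⁴
I = 1.339×10^-7 m⁴
At the buckling limit P_cr = P = 1.180×10^5 N
From P_cr = π²EI/(K·L)²:  L = (1/K)·√(π²EI/P_cr) = (1/1)·√(π²×1.31×10^11×1.339×10^-7/1.180×10^5)
L = 1.21 m

L_max ≈ 1.21 m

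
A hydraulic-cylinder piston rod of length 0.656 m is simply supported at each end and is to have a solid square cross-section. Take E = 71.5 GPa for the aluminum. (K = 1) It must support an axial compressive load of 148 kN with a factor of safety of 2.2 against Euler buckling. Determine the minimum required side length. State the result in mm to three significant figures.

a ≈ 39.3 mm

Required P_cr = n·P = 2.2 × 148 = 325.6 kN
L_e = K·L = 1 × 0.656 = 0.6560 m
Required I = P_cr·L_e²/(π²E) = 3.256×10^5 × 0.6560² / (π² × 7.15×10^10) = 1.986×10^-7 m⁴
I_req = 1.986×10^5 mm⁴
Solid square: I = a⁴/12  ⇒  a = (12I)^(1/4) = (12×1.986×10^5)^(1/4) = 39.3 mm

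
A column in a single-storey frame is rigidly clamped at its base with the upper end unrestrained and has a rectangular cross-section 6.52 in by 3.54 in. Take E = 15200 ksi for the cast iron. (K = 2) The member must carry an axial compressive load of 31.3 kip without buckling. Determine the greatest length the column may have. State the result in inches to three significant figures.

Buckling occurs about the weak axis: I_min = h·b³/12 with b = 3.54 in (the shorter side).
I_min = 6.52×3.54³/12 = 24.10 in⁴
At the buckling limit P_cr = P = 3.130×10^4 lb
From P_cr = π²EI/(K·L)²:  L = (1/K)·√(π²EI/P_cr) = (1/2)·√(π²×1.52×10^7×24.10/3.130×10^4)
L = 170 in

L_max ≈ 170 in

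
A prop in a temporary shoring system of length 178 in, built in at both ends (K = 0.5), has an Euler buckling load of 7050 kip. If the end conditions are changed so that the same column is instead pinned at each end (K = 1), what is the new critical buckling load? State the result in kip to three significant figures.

P_cr ≈ 1760 kip

P_cr ∝ 1/K², so P_cr,new = P_cr,old × (K_old/K_new)² = 7050 × (0.5/1)²
= 7050 × 0.2500 = 1760 kip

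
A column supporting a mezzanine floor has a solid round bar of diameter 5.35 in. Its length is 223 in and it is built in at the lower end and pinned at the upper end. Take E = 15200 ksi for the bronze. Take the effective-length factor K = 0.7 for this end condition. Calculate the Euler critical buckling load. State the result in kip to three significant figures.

P_cr ≈ 248 kip

I = πd⁴/64 = π×5.35⁴/64 = 40.21 in⁴
Effective length L_e = K·L = 0.7 × 223 = 156.1 in
P_cr = π²EI / L_e² = π² × 15200×10³ × 40.21 / 156.1² = 2.476×10^5 lb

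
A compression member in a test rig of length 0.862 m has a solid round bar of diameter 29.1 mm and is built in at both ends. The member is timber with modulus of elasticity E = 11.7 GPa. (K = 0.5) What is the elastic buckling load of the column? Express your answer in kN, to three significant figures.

I = πd⁴/64 = π×29.1⁴/64 = 3.520×10^4 mm⁴
I = 3.520×10^4 mm⁴ = 3.520×10^-8 m⁴
Effective length L_e = K·L = 0.5 × 0.862 = 0.4310 m
P_cr = π²EI / L_e² = π² × 11.7×10⁹ × 3.520×10^-8 / 0.4310² = 2.188×10^4 N

P_cr ≈ 21.9 kN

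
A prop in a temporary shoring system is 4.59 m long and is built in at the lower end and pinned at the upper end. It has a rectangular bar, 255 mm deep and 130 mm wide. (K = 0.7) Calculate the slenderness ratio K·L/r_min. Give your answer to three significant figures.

λ ≈ 85.6

Buckling occurs about the weak axis: I_min = h·b³/12 with b = 130 mm (the shorter side).
I_min = 255×130³/12 = 4.669×10^7 mm⁴
A = 3.315×10^4 mm²;  r_min = √(I/A) = √(4.669×10^7/3.315×10^4) = 37.53 mm
L_e = K·L = 0.7 × 4.59 m = 3.213 m = 3213.0 mm
λ = L_e / r_min = 3213.0 / 37.53 = 85.6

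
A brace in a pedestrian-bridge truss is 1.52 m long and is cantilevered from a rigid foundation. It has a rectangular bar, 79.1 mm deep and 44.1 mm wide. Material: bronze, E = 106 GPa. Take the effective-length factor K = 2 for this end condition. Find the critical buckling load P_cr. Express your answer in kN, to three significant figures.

P_cr ≈ 64.0 kN

Buckling occurs about the weak axis: I_min = h·b³/12 with b = 44.1 mm (the shorter side).
I_min = 79.1×44.1³/12 = 5.653×10^5 mm⁴
I = 5.653×10^5 mm⁴ = 5.653×10^-7 m⁴
Effective length L_e = K·L = 2 × 1.52 = 3.040 m
P_cr = π²EI / L_e² = π² × 106×10⁹ × 5.653×10^-7 / 3.040² = 6.400×10^4 N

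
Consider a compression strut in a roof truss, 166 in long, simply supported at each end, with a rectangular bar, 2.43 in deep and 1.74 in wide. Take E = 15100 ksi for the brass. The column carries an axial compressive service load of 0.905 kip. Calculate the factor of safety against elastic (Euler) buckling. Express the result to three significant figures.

n ≈ 6.38

Buckling occurs about the weak axis: I_min = h·b³/12 with b = 1.74 in (the shorter side).
I_min = 2.43×1.74³/12 = 1.067 in⁴
Effective length L_e = K·L = 1 × 166 = 166.0 in
P_cr = π²EI / L_e² = π² × 15100×10³ × 1.067 / 166.0² = 5.769×10^3 lb
Factor of safety n = P_cr / P = 5.7694 / 0.905 = 6.38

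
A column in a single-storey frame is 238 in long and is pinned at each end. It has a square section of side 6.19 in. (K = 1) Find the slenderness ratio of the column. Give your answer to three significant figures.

λ ≈ 133

I = a⁴/12 = 6.19⁴/12 = 122.3 in⁴
A = 38.32 in²;  r_min = √(I/A) = √(122.3/38.32) = 1.787 in
L_e = K·L = 1 × 238 = 238.0 in
λ = L_e / r_min = 238.00 / 1.787 = 133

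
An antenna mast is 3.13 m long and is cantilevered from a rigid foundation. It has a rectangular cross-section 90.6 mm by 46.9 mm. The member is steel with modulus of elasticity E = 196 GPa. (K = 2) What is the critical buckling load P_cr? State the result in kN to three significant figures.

Buckling occurs about the weak axis: I_min = h·b³/12 with b = 46.9 mm (the shorter side).
I_min = 90.6×46.9³/12 = 7.789×10^5 mm⁴
I = 7.789×10^5 mm⁴ = 7.789×10^-7 m⁴
Effective length L_e = K·L = 2 × 3.13 = 6.260 m
P_cr = π²EI / L_e² = π² × 196×10⁹ × 7.789×10^-7 / 6.260² = 3.845×10^4 N

P_cr ≈ 38.4 kN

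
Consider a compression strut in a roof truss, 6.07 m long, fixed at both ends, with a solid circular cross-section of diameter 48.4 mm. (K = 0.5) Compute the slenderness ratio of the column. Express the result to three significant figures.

λ ≈ 251

I = πd⁴/64 = π×48.4⁴/64 = 2.694×10^5 mm⁴
A = 1.840×10^3 mm²;  r_min = √(I/A) = √(2.694×10^5/1.840×10^3) = 12.10 mm
L_e = K·L = 0.5 × 6.07 m = 3.035 m = 3035.0 mm
λ = L_e / r_min = 3035.0 / 12.10 = 251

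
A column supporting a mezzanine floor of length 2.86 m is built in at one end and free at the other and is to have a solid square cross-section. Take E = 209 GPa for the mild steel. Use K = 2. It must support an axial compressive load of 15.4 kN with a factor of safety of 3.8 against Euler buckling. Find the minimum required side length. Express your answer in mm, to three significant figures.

a ≈ 57.8 mm

Required P_cr = n·P = 3.8 × 15.4 = 58.52 kN
L_e = K·L = 2 × 2.86 = 5.720 m
Required I = P_cr·L_e²/(π²E) = 5.852×10^4 × 5.720² / (π² × 2.09×10^11) = 9.282×10^-7 m⁴
I_req = 9.282×10^5 mm⁴
Solid square: I = a⁴/12  ⇒  a = (12I)^(1/4) = (12×9.282×10^5)^(1/4) = 57.8 mm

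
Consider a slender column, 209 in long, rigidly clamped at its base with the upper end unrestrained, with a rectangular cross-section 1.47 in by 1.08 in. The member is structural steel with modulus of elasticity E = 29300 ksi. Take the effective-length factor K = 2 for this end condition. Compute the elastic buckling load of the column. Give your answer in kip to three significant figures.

P_cr ≈ 0.255 kip

Buckling occurs about the weak axis: I_min = h·b³/12 with b = 1.08 in (the shorter side).
I_min = 1.47×1.08³/12 = 0.1543 in⁴
Effective length L_e = K·L = 2 × 209 = 418.0 in
P_cr = π²EI / L_e² = π² × 29300×10³ × 0.1543 / 418.0² = 255.4 lb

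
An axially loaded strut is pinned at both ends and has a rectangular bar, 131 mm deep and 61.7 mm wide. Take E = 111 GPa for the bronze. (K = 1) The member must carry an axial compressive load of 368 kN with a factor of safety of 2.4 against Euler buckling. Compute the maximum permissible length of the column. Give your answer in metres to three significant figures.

Buckling occurs about the weak axis: I_min = h·b³/12 with b = 61.7 mm (the shorter side).
I_min = 131×61.7³/12 = 2.564×10^6 mm⁴
I = 2.564×10^-6 m⁴
Required critical load P_cr = n·P = 2.4 × 368 = 883.2 kN = 8.832×10^5 N
From P_cr = π²EI/(K·L)²:  L = (1/K)·√(π²EI/P_cr) = (1/1)·√(π²×1.11×10^11×2.564×10^-6/8.832×10^5)
L = 1.78 m

L_max ≈ 1.78 m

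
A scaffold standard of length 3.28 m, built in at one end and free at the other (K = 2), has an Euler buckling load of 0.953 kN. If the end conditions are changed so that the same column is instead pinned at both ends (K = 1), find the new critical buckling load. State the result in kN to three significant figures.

P_cr ∝ 1/K², so P_cr,new = P_cr,old × (K_old/K_new)² = 0.953 × (2/1)²
= 0.953 × 4.000 = 3.81 kN

P_cr ≈ 3.81 kN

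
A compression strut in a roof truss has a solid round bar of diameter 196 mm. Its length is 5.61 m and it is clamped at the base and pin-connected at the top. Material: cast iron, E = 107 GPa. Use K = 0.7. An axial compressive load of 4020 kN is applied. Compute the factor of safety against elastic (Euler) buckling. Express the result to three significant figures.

n ≈ 1.23

I = πd⁴/64 = π×196⁴/64 = 7.244×10^7 mm⁴
I = 7.244×10^7 mm⁴ = 7.244×10^-5 m⁴
Effective length L_e = K·L = 0.7 × 5.61 = 3.927 m
P_cr = π²EI / L_e² = π² × 107×10⁹ × 7.244×10^-5 / 3.927² = 4.961×10^6 N
Factor of safety n = P_cr / P = 4960.8 / 4020 = 1.23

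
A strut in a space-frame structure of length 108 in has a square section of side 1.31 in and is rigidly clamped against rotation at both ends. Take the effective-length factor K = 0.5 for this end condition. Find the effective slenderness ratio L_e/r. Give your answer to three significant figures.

For a square r = a/√12 = 1.31/√12 = 0.3782 in
L_e = K·L = 0.5 × 108 = 54.00 in
λ = L_e / r_min = 54.000 / 0.3782 = 143

λ ≈ 143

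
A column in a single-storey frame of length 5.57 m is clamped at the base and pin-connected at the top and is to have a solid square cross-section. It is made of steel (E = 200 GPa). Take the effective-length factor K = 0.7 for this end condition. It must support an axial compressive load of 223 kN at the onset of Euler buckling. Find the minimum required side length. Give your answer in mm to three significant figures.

a ≈ 67.4 mm

L_e = K·L = 0.7 × 5.57 = 3.899 m
Required I = P_cr·L_e²/(π²E) = 2.230×10^5 × 3.899² / (π² × 2.00×10^11) = 1.717×10^-6 m⁴
I_req = 1.717×10^6 mm⁴
Solid square: I = a⁴/12  ⇒  a = (12I)^(1/4) = (12×1.717×10^6)^(1/4) = 67.4 mm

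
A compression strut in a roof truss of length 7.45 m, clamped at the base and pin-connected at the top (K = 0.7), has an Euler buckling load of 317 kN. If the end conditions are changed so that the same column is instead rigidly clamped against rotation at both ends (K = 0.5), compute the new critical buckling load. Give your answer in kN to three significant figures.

P_cr ≈ 621 kN

P_cr ∝ 1/K², so P_cr,new = P_cr,old × (K_old/K_new)² = 317 × (0.7/0.5)²
= 317 × 1.960 = 621 kN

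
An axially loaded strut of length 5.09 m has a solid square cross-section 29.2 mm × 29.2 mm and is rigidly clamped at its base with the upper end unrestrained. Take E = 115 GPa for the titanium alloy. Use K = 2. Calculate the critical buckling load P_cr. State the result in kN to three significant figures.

P_cr ≈ 0.664 kN

I = a⁴/12 = 29.2⁴/12 = 6.058×10^4 mm⁴
I = 6.058×10^4 mm⁴ = 6.058×10^-8 m⁴
Effective length L_e = K·L = 2 × 5.09 = 10.18 m
P_cr = π²EI / L_e² = π² × 115×10⁹ × 6.058×10^-8 / 10.18² = 663.5 N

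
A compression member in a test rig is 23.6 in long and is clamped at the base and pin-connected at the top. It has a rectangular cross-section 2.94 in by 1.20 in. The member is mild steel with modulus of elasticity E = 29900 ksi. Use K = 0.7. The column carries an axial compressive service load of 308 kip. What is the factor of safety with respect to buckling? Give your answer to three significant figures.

n ≈ 1.49

Buckling occurs about the weak axis: I_min = h·b³/12 with b = 1.20 in (the shorter side).
I_min = 2.94×1.20³/12 = 0.4234 in⁴
Effective length L_e = K·L = 0.7 × 23.6 = 16.52 in
P_cr = π²EI / L_e² = π² × 29900×10³ × 0.4234 / 16.52² = 4.578×10^5 lb
Factor of safety n = P_cr / P = 457.78 / 308 = 1.49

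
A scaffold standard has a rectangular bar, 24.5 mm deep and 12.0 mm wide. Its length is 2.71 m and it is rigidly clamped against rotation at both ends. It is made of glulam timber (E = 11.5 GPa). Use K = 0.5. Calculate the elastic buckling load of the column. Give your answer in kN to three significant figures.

Buckling occurs about the weak axis: I_min = h·b³/12 with b = 12.0 mm (the shorter side).
I_min = 24.5×12.0³/12 = 3.528×10^3 mm⁴
I = 3.528×10^3 mm⁴ = 3.528×10^-9 m⁴
Effective length L_e = K·L = 0.5 × 2.71 = 1.355 m
P_cr = π²EI / L_e² = π² × 11.5×10⁹ × 3.528×10^-9 / 1.355² = 218.1 N

P_cr ≈ 0.218 kN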